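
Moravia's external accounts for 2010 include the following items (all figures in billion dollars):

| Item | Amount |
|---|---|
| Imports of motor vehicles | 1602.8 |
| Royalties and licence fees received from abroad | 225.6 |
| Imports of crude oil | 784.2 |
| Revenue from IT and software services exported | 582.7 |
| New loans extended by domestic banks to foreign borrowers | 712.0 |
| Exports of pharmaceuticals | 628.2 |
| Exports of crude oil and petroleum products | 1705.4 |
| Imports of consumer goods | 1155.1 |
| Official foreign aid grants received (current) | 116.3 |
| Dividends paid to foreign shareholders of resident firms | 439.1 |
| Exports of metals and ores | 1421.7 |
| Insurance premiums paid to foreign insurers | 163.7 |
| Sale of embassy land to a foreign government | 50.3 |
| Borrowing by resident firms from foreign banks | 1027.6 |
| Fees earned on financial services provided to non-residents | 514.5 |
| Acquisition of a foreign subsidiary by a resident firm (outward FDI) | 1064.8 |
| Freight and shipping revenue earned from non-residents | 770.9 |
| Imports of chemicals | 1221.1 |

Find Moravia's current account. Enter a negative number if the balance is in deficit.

599.3

Goods: -1602.8 + 628.2 - 1155.1 + 1421.7 - 1221.1 + 1705.4 - 784.2 = -1007.9
Services: -163.7 + 514.5 + 582.7 + 225.6 + 770.9 = 1930.0
Primary income: -439.1
Secondary income: 116.3
Current account = (-1007.9) + 1930.0 + (-439.1) + 116.3 = 599.3
(Excluded from the current account — financial account: new loans extended by domestic banks to foreign borrowers 712.0, borrowing by resident firms from foreign banks 1027.6, acquisition of a foreign subsidiary by a resident firm (outward FDI) 1064.8; capital account: sale of embassy land to a foreign government 50.3.)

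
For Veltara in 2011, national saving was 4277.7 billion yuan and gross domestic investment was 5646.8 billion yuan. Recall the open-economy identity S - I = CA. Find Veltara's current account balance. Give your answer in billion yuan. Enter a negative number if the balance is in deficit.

CA = S - I = 4277.7 - 5646.8 = -1369.1

-1369.1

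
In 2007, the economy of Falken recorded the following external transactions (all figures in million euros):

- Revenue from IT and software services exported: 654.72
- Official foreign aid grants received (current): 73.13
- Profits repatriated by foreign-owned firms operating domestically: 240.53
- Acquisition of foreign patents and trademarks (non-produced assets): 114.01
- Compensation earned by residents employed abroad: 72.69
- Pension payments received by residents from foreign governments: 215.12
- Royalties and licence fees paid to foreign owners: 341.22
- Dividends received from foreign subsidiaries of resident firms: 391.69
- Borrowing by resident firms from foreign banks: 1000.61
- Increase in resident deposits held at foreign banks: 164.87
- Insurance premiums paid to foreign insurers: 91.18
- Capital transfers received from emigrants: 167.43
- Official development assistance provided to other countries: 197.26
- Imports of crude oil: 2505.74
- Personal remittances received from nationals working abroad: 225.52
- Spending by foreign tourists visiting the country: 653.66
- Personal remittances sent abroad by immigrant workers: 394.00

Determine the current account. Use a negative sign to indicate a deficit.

-1483.40

Goods: -2505.74
Services: -91.18 - 341.22 + 654.72 + 653.66 = 875.98
Primary income: 391.69 + 72.69 - 240.53 = 223.85
Secondary income: 215.12 - 197.26 + 73.13 + 225.52 - 394.00 = -77.49
Current account = (-2505.74) + 875.98 + 223.85 + (-77.49) = -1483.40
(Excluded from the current account — capital account: acquisition of foreign patents and trademarks (non-produced assets) 114.01, capital transfers received from emigrants 167.43; financial account: borrowing by resident firms from foreign banks 1000.61, increase in resident deposits held at foreign banks 164.87.)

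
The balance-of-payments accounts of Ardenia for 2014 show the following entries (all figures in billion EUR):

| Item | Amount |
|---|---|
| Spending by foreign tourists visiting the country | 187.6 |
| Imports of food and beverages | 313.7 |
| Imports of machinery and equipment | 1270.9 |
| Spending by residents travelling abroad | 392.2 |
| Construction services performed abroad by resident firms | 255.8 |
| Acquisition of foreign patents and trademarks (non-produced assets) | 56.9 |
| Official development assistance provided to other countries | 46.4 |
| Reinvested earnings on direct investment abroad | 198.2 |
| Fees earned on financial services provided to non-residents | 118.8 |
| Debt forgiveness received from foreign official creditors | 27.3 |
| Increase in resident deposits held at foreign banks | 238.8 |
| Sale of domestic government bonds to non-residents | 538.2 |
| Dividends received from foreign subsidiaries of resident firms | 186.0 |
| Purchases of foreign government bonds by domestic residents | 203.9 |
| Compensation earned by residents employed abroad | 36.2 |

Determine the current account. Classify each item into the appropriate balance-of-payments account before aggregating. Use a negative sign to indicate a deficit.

Goods: -1270.9 - 313.7 = -1584.6
Services: 255.8 + 118.8 - 392.2 + 187.6 = 170.0
Primary income: 186.0 + 198.2 + 36.2 = 420.4
Secondary income: -46.4
Current account = (-1584.6) + 170.0 + 420.4 + (-46.4) = -1040.6
(Excluded from the current account — capital account: acquisition of foreign patents and trademarks (non-produced assets) 56.9, debt forgiveness received from foreign official creditors 27.3; financial account: increase in resident deposits held at foreign banks 238.8, sale of domestic government bonds to non-residents 538.2, purchases of foreign government bonds by domestic residents 203.9.)

-1040.6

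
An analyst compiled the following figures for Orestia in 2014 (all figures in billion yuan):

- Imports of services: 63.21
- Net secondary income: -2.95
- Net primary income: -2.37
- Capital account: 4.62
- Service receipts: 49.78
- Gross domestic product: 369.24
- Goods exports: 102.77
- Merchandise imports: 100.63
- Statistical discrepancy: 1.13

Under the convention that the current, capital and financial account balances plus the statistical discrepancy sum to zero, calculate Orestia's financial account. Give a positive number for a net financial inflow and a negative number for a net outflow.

Goods balance = 102.77 - 100.63 = 2.14
Services balance = 49.78 - 63.21 = -13.43
Trade balance (goods + services) = 2.14 + (-13.43) = -11.29
Net primary income = -2.37
Net secondary income = -2.95
Current account = -11.29 + (-2.37) + (-2.95) = -16.61
Financial account = -(-16.61 + 4.62 + 1.13) = 10.86

10.86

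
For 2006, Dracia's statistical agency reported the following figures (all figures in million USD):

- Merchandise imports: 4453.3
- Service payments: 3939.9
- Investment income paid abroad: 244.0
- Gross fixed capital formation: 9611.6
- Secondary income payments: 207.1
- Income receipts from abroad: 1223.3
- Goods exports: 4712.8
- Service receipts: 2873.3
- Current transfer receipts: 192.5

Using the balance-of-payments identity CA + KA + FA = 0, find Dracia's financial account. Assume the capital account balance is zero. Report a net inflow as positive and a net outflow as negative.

Goods balance = 4712.8 - 4453.3 = 259.5
Services balance = 2873.3 - 3939.9 = -1066.6
Trade balance (goods + services) = 259.5 + (-1066.6) = -807.1
Net primary income = 1223.3 - 244.0 = 979.3
Net secondary income = 192.5 - 207.1 = -14.6
Current account = -807.1 + 979.3 + (-14.6) = 157.6
Financial account = -(157.6) = -157.6

-157.6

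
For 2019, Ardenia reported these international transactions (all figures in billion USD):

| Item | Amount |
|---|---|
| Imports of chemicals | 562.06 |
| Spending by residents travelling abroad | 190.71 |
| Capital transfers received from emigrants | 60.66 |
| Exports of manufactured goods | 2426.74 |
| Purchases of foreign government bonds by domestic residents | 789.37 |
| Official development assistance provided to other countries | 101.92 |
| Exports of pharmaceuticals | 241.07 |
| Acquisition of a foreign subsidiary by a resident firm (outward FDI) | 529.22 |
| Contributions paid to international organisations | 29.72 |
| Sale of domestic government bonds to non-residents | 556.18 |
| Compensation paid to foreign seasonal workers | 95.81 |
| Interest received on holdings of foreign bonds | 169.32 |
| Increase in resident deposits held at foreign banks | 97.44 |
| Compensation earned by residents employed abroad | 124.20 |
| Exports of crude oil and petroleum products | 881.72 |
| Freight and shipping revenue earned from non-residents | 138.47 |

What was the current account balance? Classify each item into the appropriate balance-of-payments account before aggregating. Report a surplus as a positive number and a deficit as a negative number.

3001.30

Goods: 881.72 + 2426.74 + 241.07 - 562.06 = 2987.47
Services: -190.71 + 138.47 = -52.24
Primary income: -95.81 + 124.20 + 169.32 = 197.71
Secondary income: -101.92 - 29.72 = -131.64
Current account = 2987.47 + (-52.24) + 197.71 + (-131.64) = 3001.30
(Excluded from the current account — capital account: capital transfers received from emigrants 60.66; financial account: purchases of foreign government bonds by domestic residents 789.37, acquisition of a foreign subsidiary by a resident firm (outward FDI) 529.22, sale of domestic government bonds to non-residents 556.18, increase in resident deposits held at foreign banks 97.44.)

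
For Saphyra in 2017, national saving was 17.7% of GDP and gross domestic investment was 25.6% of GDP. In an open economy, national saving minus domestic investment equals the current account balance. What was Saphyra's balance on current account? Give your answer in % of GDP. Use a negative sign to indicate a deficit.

S - I = CA (net lending to the rest of the world).
CA = S - I = 17.7 - 25.6 = -7.9

-7.9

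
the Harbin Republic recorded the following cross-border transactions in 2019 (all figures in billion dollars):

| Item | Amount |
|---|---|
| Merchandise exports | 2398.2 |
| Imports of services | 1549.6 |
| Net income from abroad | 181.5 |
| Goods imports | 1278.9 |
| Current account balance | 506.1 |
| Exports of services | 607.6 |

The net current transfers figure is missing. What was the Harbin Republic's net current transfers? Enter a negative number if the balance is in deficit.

147.3

Current account = goods balance + services balance + net primary income + net secondary income
Sum of the known components = 358.8
Net current transfers = CA - (known components) = 506.1 - 358.8 = 147.3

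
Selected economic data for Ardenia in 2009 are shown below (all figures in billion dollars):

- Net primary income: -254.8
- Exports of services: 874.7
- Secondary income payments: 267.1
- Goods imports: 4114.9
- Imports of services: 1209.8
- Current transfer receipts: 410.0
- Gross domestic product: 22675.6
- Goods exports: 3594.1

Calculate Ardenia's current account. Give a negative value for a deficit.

Goods balance = 3594.1 - 4114.9 = -520.8
Services balance = 874.7 - 1209.8 = -335.1
Trade balance (goods + services) = -520.8 + (-335.1) = -855.9
Net primary income = -254.8
Net secondary income = 410.0 - 267.1 = 142.9
Current account = -855.9 + (-254.8) + 142.9 = -967.8

-967.8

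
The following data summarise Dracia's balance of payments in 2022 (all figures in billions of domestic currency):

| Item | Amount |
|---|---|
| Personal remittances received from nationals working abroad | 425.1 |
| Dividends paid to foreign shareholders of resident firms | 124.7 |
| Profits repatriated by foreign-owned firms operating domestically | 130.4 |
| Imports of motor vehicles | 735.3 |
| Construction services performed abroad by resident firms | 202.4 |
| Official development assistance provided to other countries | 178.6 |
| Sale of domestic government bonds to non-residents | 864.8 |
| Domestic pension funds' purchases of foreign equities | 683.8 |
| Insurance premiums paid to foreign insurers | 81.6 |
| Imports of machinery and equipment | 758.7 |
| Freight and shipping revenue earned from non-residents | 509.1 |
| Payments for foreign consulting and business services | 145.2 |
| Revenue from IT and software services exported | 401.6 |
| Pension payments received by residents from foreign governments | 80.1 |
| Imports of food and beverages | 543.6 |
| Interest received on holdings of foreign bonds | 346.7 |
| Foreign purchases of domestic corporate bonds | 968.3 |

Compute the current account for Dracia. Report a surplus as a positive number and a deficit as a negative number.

-733.1

Goods: -543.6 - 758.7 - 735.3 = -2037.6
Services: 202.4 - 81.6 + 401.6 - 145.2 + 509.1 = 886.3
Primary income: -124.7 - 130.4 + 346.7 = 91.6
Secondary income: -178.6 + 80.1 + 425.1 = 326.6
Current account = (-2037.6) + 886.3 + 91.6 + 326.6 = -733.1
(Excluded from the current account — financial account: sale of domestic government bonds to non-residents 864.8, domestic pension funds' purchases of foreign equities 683.8, foreign purchases of domestic corporate bonds 968.3.)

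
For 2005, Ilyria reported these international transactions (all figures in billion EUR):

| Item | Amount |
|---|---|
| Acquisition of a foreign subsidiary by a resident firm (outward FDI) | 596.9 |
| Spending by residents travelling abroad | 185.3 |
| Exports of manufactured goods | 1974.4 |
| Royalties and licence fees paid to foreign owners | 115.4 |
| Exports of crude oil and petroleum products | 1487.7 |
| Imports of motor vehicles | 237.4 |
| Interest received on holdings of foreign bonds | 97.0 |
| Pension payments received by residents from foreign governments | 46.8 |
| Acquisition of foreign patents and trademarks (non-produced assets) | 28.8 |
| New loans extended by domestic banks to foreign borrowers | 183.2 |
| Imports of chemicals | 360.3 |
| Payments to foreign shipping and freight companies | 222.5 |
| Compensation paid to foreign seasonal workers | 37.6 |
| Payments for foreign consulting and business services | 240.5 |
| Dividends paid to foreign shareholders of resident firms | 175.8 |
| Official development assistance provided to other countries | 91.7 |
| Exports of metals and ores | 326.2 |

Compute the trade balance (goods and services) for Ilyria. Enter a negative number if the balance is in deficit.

Goods: 1487.7 - 237.4 - 360.3 + 1974.4 + 326.2 = 3190.6
Services: -115.4 - 240.5 - 185.3 - 222.5 = -763.7
Trade balance = 3190.6 + (-763.7) = 2426.9
(Excluded from the trade balance — financial account: acquisition of a foreign subsidiary by a resident firm (outward FDI) 596.9, new loans extended by domestic banks to foreign borrowers 183.2; primary income: interest received on holdings of foreign bonds 97.0, compensation paid to foreign seasonal workers 37.6, dividends paid to foreign shareholders of resident firms 175.8; secondary income: pension payments received by residents from foreign governments 46.8, official development assistance provided to other countries 91.7; capital account: acquisition of foreign patents and trademarks (non-produced assets) 28.8.)

2426.9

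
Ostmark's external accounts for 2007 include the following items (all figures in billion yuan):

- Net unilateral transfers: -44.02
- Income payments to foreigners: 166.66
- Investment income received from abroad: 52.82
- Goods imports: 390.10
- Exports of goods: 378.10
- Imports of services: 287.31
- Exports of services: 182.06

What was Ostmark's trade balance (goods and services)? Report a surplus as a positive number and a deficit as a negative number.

-117.25

Goods balance = 378.10 - 390.10 = -12.00
Services balance = 182.06 - 287.31 = -105.25
Trade balance (goods + services) = -12.00 + (-105.25) = -117.25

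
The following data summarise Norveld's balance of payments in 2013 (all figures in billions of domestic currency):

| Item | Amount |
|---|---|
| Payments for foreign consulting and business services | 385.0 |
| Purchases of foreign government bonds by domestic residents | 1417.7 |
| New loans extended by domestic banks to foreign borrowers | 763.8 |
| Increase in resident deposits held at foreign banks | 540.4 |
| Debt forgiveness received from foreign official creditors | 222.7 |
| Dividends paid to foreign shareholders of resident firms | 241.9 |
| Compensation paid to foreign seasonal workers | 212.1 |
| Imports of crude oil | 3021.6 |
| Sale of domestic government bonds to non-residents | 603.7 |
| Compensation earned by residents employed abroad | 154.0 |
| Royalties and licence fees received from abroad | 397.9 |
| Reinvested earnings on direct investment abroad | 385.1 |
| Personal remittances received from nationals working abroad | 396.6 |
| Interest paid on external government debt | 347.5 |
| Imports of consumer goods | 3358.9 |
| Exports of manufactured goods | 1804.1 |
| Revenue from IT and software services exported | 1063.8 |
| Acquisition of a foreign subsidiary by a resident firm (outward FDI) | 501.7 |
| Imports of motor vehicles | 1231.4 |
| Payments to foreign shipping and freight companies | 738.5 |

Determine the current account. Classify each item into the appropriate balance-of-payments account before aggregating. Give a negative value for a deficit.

Goods: -3358.9 - 1231.4 + 1804.1 - 3021.6 = -5807.8
Services: 397.9 - 738.5 + 1063.8 - 385.0 = 338.2
Primary income: 385.1 - 241.9 + 154.0 - 212.1 - 347.5 = -262.4
Secondary income: 396.6
Current account = (-5807.8) + 338.2 + (-262.4) + 396.6 = -5335.4
(Excluded from the current account — financial account: purchases of foreign government bonds by domestic residents 1417.7, new loans extended by domestic banks to foreign borrowers 763.8, increase in resident deposits held at foreign banks 540.4, sale of domestic government bonds to non-residents 603.7, acquisition of a foreign subsidiary by a resident firm (outward FDI) 501.7; capital account: debt forgiveness received from foreign official creditors 222.7.)

-5335.4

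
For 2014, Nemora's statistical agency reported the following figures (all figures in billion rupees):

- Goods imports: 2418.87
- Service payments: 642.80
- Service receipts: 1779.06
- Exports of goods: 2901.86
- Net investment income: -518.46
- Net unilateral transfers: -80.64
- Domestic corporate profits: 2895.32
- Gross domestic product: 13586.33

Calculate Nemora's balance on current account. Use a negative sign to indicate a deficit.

1020.15

Goods balance = 2901.86 - 2418.87 = 482.99
Services balance = 1779.06 - 642.80 = 1136.26
Trade balance (goods + services) = 482.99 + 1136.26 = 1619.25
Net primary income = -518.46
Net secondary income = -80.64
Current account = 1619.25 + (-518.46) + (-80.64) = 1020.15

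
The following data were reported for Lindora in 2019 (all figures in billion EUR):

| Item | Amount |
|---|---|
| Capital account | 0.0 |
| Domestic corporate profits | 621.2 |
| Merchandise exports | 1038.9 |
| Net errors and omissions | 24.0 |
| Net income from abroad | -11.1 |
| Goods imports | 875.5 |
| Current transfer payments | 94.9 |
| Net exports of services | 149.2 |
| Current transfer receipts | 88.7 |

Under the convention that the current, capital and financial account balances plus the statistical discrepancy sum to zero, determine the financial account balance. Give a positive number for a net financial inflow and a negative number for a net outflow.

Goods balance = 1038.9 - 875.5 = 163.4
Services balance = 149.2
Trade balance (goods + services) = 163.4 + 149.2 = 312.6
Net primary income = -11.1
Net secondary income = 88.7 - 94.9 = -6.2
Current account = 312.6 + (-11.1) + (-6.2) = 295.3
Financial account = -(295.3 + 0.0 + 24.0) = -319.3

-319.3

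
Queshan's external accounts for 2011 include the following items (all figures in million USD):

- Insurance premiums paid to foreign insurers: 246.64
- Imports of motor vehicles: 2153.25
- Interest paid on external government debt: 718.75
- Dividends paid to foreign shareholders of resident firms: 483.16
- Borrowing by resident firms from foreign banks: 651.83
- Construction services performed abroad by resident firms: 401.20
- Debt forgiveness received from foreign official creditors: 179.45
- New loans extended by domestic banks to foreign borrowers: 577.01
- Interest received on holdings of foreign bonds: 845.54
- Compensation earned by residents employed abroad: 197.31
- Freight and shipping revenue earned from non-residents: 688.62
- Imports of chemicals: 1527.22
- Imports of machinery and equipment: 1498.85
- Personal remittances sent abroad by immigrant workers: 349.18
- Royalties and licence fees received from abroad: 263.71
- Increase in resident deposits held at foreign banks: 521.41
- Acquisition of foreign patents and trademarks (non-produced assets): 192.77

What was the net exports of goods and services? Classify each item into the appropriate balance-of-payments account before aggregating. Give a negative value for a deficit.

-4072.43

Goods: -1527.22 - 1498.85 - 2153.25 = -5179.32
Services: 401.20 + 688.62 + 263.71 - 246.64 = 1106.89
Trade balance = -5179.32 + 1106.89 = -4072.43
(Excluded from the trade balance — primary income: interest paid on external government debt 718.75, dividends paid to foreign shareholders of resident firms 483.16, interest received on holdings of foreign bonds 845.54, compensation earned by residents employed abroad 197.31; financial account: borrowing by resident firms from foreign banks 651.83, new loans extended by domestic banks to foreign borrowers 577.01, increase in resident deposits held at foreign banks 521.41; capital account: debt forgiveness received from foreign official creditors 179.45, acquisition of foreign patents and trademarks (non-produced assets) 192.77; secondary income: personal remittances sent abroad by immigrant workers 349.18.)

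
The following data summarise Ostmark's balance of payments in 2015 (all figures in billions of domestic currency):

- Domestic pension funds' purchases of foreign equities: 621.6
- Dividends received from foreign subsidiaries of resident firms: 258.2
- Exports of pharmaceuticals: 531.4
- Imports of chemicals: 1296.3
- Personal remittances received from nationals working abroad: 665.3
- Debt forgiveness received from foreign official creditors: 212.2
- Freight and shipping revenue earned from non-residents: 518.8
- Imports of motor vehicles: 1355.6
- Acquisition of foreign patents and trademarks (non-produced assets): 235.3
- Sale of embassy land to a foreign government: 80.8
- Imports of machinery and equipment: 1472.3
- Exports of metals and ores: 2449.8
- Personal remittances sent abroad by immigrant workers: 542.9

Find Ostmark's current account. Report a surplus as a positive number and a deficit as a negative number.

Goods: 2449.8 - 1472.3 + 531.4 - 1355.6 - 1296.3 = -1143.0
Services: 518.8
Primary income: 258.2
Secondary income: 665.3 - 542.9 = 122.4
Current account = (-1143.0) + 518.8 + 258.2 + 122.4 = -243.6
(Excluded from the current account — financial account: domestic pension funds' purchases of foreign equities 621.6; capital account: debt forgiveness received from foreign official creditors 212.2, acquisition of foreign patents and trademarks (non-produced assets) 235.3, sale of embassy land to a foreign government 80.8.)

-243.6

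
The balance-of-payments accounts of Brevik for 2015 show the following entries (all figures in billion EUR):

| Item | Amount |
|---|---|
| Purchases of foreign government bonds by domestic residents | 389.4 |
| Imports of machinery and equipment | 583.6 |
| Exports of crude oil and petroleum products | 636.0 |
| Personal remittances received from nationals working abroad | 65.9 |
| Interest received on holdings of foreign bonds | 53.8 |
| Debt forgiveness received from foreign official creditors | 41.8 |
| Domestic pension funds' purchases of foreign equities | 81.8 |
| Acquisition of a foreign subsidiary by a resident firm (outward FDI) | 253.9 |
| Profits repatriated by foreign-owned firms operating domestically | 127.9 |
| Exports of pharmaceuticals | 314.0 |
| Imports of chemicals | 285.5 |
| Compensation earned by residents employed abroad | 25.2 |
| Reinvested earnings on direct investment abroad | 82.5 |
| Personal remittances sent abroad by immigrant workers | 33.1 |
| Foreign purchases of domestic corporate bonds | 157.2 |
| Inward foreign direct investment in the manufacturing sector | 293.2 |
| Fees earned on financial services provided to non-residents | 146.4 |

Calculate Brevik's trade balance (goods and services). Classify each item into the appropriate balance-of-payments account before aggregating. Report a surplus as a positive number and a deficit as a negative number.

227.3

Goods: 636.0 + 314.0 - 285.5 - 583.6 = 80.9
Services: 146.4
Trade balance = 80.9 + 146.4 = 227.3
(Excluded from the trade balance — financial account: purchases of foreign government bonds by domestic residents 389.4, domestic pension funds' purchases of foreign equities 81.8, acquisition of a foreign subsidiary by a resident firm (outward FDI) 253.9, foreign purchases of domestic corporate bonds 157.2, inward foreign direct investment in the manufacturing sector 293.2; secondary income: personal remittances received from nationals working abroad 65.9, personal remittances sent abroad by immigrant workers 33.1; primary income: interest received on holdings of foreign bonds 53.8, profits repatriated by foreign-owned firms operating domestically 127.9, compensation earned by residents employed abroad 25.2, reinvested earnings on direct investment abroad 82.5; capital account: debt forgiveness received from foreign official creditors 41.8.)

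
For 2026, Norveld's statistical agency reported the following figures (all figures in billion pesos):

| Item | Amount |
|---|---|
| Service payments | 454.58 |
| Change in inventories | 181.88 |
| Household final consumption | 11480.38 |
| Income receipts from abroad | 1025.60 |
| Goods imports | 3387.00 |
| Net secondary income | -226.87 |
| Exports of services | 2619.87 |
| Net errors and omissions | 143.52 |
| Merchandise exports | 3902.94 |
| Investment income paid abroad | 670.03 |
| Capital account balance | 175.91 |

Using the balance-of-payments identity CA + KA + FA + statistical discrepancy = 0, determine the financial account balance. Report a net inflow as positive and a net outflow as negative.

-3129.36

Goods balance = 3902.94 - 3387.00 = 515.94
Services balance = 2619.87 - 454.58 = 2165.29
Trade balance (goods + services) = 515.94 + 2165.29 = 2681.23
Net primary income = 1025.60 - 670.03 = 355.57
Net secondary income = -226.87
Current account = 2681.23 + 355.57 + (-226.87) = 2809.93
Financial account = -(2809.93 + 175.91 + 143.52) = -3129.36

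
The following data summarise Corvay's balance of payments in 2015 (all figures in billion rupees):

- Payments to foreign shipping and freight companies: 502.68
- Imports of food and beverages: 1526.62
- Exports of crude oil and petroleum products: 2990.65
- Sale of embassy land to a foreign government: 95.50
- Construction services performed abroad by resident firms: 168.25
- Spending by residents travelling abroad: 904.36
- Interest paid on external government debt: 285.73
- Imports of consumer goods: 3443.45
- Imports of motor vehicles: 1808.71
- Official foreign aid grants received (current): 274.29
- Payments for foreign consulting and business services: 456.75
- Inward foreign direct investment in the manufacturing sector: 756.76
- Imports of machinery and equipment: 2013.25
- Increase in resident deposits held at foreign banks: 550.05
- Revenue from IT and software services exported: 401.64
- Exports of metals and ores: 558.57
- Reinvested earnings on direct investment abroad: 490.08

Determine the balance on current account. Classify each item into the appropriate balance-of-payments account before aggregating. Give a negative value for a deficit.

Goods: -2013.25 + 558.57 - 3443.45 - 1526.62 - 1808.71 + 2990.65 = -5242.81
Services: 168.25 - 904.36 + 401.64 - 456.75 - 502.68 = -1293.90
Primary income: 490.08 - 285.73 = 204.35
Secondary income: 274.29
Current account = (-5242.81) + (-1293.90) + 204.35 + 274.29 = -6058.07
(Excluded from the current account — capital account: sale of embassy land to a foreign government 95.50; financial account: inward foreign direct investment in the manufacturing sector 756.76, increase in resident deposits held at foreign banks 550.05.)

-6058.07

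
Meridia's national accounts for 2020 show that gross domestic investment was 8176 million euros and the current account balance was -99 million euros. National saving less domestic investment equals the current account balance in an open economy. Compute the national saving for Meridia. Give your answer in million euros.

8077

S = I + CA = 8176 + (-99) = 8077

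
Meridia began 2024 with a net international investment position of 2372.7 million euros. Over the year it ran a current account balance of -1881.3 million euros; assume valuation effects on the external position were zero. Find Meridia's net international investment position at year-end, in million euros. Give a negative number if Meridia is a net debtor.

491.4

With no valuation effects, change in NIIP = current account = -1881.3
End-of-year NIIP = 2372.7 + (-1881.3) = 491.4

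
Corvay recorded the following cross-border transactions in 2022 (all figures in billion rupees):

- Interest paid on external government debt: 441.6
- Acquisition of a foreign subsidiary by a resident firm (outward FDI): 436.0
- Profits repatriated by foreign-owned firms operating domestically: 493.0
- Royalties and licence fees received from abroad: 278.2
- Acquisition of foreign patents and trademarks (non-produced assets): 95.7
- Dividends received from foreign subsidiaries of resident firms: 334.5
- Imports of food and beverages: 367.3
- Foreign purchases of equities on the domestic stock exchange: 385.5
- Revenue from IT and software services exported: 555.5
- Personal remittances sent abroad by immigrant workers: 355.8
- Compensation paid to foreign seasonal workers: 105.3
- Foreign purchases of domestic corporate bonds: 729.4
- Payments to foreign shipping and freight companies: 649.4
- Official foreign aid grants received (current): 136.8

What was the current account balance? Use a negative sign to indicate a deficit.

-1107.4

Goods: -367.3
Services: 555.5 - 649.4 + 278.2 = 184.3
Primary income: -493.0 - 105.3 + 334.5 - 441.6 = -705.4
Secondary income: -355.8 + 136.8 = -219.0
Current account = (-367.3) + 184.3 + (-705.4) + (-219.0) = -1107.4
(Excluded from the current account — financial account: acquisition of a foreign subsidiary by a resident firm (outward FDI) 436.0, foreign purchases of equities on the domestic stock exchange 385.5, foreign purchases of domestic corporate bonds 729.4; capital account: acquisition of foreign patents and trademarks (non-produced assets) 95.7.)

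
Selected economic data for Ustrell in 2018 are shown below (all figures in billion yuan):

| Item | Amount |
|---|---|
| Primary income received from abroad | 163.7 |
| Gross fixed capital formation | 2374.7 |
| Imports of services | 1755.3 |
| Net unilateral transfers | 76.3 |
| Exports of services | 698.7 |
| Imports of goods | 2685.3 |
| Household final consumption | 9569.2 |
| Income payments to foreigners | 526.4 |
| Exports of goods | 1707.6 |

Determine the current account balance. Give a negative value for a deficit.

Goods balance = 1707.6 - 2685.3 = -977.7
Services balance = 698.7 - 1755.3 = -1056.6
Trade balance (goods + services) = -977.7 + (-1056.6) = -2034.3
Net primary income = 163.7 - 526.4 = -362.7
Net secondary income = 76.3
Current account = -2034.3 + (-362.7) + 76.3 = -2320.7

-2320.7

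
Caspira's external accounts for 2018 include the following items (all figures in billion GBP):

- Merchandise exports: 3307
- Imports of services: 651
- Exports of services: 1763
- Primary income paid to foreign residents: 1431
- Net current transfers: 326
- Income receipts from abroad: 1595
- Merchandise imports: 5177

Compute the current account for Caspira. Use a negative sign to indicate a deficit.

Goods balance = 3307 - 5177 = -1870
Services balance = 1763 - 651 = 1112
Trade balance (goods + services) = -1870 + 1112 = -758
Net primary income = 1595 - 1431 = 164
Net secondary income = 326
Current account = -758 + 164 + 326 = -268

-268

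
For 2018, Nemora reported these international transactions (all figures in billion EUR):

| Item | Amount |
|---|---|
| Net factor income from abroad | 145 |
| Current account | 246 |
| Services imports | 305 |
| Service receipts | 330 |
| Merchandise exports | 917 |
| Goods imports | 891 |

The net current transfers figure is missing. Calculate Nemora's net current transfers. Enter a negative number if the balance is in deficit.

50

Current account = goods balance + services balance + net primary income + net secondary income
Sum of the known components = 196
Net current transfers = CA - (known components) = 246 - 196 = 50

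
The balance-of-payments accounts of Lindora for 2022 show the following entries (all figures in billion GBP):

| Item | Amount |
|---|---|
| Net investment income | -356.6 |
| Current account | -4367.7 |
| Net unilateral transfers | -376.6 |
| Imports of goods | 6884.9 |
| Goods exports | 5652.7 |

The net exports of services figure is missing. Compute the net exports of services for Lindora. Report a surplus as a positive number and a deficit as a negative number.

Current account = goods balance + services balance + net primary income + net secondary income
Sum of the known components = -1965.4
Net exports of services = CA - (known components) = -4367.7 - (-1965.4) = -2402.3

-2402.3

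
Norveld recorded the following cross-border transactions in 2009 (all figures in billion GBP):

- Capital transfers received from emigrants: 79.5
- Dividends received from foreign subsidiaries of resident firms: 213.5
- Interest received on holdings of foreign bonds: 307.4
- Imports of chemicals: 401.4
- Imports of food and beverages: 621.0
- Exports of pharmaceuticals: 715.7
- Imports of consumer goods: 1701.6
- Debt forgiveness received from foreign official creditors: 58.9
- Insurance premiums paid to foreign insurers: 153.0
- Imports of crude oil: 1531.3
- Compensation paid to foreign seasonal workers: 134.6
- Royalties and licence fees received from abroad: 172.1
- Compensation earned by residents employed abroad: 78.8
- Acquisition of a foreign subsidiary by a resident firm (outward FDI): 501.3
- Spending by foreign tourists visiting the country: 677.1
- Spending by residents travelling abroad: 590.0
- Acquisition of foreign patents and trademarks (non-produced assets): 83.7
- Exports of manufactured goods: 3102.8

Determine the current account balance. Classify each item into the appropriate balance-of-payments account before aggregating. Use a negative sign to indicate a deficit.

Goods: 715.7 - 1531.3 - 1701.6 + 3102.8 - 401.4 - 621.0 = -436.8
Services: -153.0 + 172.1 + 677.1 - 590.0 = 106.2
Primary income: 213.5 + 307.4 + 78.8 - 134.6 = 465.1
Current account = (-436.8) + 106.2 + 465.1 = 134.5
(Excluded from the current account — capital account: capital transfers received from emigrants 79.5, debt forgiveness received from foreign official creditors 58.9, acquisition of foreign patents and trademarks (non-produced assets) 83.7; financial account: acquisition of a foreign subsidiary by a resident firm (outward FDI) 501.3.)

134.5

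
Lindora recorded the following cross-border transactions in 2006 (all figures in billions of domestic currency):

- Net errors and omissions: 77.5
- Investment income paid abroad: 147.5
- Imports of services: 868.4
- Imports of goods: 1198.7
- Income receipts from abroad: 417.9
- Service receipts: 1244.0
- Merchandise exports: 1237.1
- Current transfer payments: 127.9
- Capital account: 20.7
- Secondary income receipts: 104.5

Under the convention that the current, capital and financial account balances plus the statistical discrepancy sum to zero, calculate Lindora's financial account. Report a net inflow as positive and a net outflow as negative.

Goods balance = 1237.1 - 1198.7 = 38.4
Services balance = 1244.0 - 868.4 = 375.6
Trade balance (goods + services) = 38.4 + 375.6 = 414.0
Net primary income = 417.9 - 147.5 = 270.4
Net secondary income = 104.5 - 127.9 = -23.4
Current account = 414.0 + 270.4 + (-23.4) = 661.0
Financial account = -(661.0 + 20.7 + 77.5) = -759.2

-759.2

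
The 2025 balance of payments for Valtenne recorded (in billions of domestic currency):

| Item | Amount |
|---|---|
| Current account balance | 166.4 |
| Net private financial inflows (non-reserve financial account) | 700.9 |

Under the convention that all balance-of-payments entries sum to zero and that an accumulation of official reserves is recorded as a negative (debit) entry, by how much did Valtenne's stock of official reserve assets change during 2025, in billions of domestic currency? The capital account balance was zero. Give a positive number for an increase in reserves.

867.3

Official reserve transactions balance = -(166.4 + 700.9) = -867.3
An accumulation of reserves is recorded as a debit (negative entry), so the change in the stock of reserves is the negative of that balance.
Change in official reserves = -(-867.3) = 867.3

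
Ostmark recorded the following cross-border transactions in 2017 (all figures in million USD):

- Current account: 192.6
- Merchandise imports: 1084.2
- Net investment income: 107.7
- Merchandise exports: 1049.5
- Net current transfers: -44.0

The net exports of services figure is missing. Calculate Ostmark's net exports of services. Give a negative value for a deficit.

Current account = goods balance + services balance + net primary income + net secondary income
Sum of the known components = 29.0
Net exports of services = CA - (known components) = 192.6 - 29.0 = 163.6

163.6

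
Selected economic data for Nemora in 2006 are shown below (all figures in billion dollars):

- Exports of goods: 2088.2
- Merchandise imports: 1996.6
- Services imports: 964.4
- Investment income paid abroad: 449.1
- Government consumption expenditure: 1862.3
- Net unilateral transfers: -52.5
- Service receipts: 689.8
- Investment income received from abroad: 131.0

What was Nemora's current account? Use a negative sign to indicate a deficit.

Goods balance = 2088.2 - 1996.6 = 91.6
Services balance = 689.8 - 964.4 = -274.6
Trade balance (goods + services) = 91.6 + (-274.6) = -183.0
Net primary income = 131.0 - 449.1 = -318.1
Net secondary income = -52.5
Current account = -183.0 + (-318.1) + (-52.5) = -553.6

-553.6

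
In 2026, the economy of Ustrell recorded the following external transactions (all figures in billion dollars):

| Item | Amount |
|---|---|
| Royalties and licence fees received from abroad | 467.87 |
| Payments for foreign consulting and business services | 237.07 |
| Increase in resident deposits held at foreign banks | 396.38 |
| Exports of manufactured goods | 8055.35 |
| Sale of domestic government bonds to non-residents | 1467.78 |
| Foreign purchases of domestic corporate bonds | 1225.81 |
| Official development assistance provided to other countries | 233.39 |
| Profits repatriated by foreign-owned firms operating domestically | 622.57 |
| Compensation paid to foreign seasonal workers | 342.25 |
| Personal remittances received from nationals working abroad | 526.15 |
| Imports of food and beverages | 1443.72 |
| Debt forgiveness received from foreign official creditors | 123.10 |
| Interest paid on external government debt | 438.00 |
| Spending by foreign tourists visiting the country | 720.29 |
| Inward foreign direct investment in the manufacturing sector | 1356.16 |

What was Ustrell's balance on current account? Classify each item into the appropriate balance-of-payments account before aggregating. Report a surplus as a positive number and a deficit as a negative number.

Goods: 8055.35 - 1443.72 = 6611.63
Services: 720.29 + 467.87 - 237.07 = 951.09
Primary income: -342.25 - 438.00 - 622.57 = -1402.82
Secondary income: -233.39 + 526.15 = 292.76
Current account = 6611.63 + 951.09 + (-1402.82) + 292.76 = 6452.66
(Excluded from the current account — financial account: increase in resident deposits held at foreign banks 396.38, sale of domestic government bonds to non-residents 1467.78, foreign purchases of domestic corporate bonds 1225.81, inward foreign direct investment in the manufacturing sector 1356.16; capital account: debt forgiveness received from foreign official creditors 123.10.)

6452.66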